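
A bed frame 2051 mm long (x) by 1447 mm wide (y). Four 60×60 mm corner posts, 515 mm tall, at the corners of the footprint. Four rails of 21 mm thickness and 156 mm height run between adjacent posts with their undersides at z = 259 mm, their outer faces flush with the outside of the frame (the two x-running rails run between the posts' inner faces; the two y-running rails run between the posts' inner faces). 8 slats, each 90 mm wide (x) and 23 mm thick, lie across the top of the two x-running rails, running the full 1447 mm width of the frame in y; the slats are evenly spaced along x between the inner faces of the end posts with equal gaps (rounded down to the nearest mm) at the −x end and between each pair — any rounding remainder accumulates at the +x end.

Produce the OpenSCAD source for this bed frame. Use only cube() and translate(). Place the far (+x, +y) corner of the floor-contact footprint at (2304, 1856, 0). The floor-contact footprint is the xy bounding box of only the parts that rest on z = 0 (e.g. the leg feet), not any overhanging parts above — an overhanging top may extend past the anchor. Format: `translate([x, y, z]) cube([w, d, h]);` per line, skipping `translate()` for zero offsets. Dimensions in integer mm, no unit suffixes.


// slat z = rail_z + rail_h = 259 + 156 = 415
// slat gap = ⌊(1931 − 8·90) / 9⌋ = 134
translate([253, 409, 0]) cube([60, 60, 515]);
translate([253, 1796, 0]) cube([60, 60, 515]);
translate([2244, 409, 0]) cube([60, 60, 515]);
translate([2244, 1796, 0]) cube([60, 60, 515]);
translate([313, 409, 259]) cube([1931, 21, 156]);
translate([313, 1835, 259]) cube([1931, 21, 156]);
translate([253, 469, 259]) cube([21, 1327, 156]);
translate([2283, 469, 259]) cube([21, 1327, 156]);
translate([447, 409, 415]) cube([90, 1447, 23]);
translate([671, 409, 415]) cube([90, 1447, 23]);
translate([895, 409, 415]) cube([90, 1447, 23]);
translate([1119, 409, 415]) cube([90, 1447, 23]);
translate([1343, 409, 415]) cube([90, 1447, 23]);
translate([1567, 409, 415]) cube([90, 1447, 23]);
translate([1791, 409, 415]) cube([90, 1447, 23]);
translate([2015, 409, 415]) cube([90, 1447, 23]);


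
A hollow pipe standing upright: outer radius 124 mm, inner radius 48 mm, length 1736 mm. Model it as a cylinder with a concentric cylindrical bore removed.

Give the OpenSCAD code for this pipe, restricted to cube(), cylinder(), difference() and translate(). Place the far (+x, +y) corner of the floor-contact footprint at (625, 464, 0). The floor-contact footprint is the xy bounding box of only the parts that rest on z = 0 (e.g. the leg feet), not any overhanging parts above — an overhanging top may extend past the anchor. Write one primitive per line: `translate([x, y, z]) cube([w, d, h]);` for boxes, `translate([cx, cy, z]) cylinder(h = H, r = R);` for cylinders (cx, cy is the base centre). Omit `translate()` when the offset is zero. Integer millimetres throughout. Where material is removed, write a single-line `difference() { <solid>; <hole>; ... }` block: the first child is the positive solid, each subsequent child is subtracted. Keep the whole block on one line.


difference() { translate([501, 340, 0]) cylinder(h = 1736, r = 124); translate([501, 340, 0]) cylinder(h = 1736, r = 48); }


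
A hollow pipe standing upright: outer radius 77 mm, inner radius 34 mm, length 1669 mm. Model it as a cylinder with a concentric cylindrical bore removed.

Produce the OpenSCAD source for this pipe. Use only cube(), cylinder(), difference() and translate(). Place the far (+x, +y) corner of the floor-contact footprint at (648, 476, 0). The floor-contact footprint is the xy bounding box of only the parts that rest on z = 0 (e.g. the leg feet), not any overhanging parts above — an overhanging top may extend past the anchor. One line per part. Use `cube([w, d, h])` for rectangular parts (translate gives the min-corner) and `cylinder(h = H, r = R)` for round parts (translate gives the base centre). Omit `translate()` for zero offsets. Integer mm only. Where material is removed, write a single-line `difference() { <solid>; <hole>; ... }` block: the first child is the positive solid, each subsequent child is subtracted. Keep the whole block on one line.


difference() { translate([571, 399, 0]) cylinder(h = 1669, r = 77); translate([571, 399, 0]) cylinder(h = 1669, r = 34); }


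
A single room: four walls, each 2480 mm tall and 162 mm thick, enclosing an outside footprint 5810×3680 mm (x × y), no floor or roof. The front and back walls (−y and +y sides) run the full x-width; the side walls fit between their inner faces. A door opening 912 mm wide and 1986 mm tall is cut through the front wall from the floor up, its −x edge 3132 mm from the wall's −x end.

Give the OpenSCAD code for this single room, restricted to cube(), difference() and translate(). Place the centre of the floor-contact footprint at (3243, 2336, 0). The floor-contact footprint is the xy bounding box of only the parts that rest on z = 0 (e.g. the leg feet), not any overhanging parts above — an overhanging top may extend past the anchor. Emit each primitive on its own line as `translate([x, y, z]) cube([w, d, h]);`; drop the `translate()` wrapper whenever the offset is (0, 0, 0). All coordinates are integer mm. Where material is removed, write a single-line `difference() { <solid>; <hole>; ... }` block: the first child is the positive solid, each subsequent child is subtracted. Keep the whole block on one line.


difference() { translate([338, 496, 0]) cube([5810, 162, 2480]); translate([3470, 496, 0]) cube([912, 162, 1986]); }
translate([338, 4014, 0]) cube([5810, 162, 2480]);
translate([338, 658, 0]) cube([162, 3356, 2480]);
translate([5986, 658, 0]) cube([162, 3356, 2480]);


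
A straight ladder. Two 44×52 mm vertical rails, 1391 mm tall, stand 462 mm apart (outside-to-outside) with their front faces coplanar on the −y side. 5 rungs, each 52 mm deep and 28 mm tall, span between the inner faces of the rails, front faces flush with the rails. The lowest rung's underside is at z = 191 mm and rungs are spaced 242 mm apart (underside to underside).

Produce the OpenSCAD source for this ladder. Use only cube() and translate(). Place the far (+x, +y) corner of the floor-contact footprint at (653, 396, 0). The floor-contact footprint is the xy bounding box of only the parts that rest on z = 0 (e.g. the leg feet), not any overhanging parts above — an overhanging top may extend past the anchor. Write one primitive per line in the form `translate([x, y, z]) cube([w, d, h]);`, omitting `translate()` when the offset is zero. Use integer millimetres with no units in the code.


translate([191, 344, 0]) cube([44, 52, 1391]);
translate([609, 344, 0]) cube([44, 52, 1391]);
translate([235, 344, 191]) cube([374, 52, 28]);
translate([235, 344, 433]) cube([374, 52, 28]);
translate([235, 344, 675]) cube([374, 52, 28]);
translate([235, 344, 917]) cube([374, 52, 28]);
translate([235, 344, 1159]) cube([374, 52, 28]);


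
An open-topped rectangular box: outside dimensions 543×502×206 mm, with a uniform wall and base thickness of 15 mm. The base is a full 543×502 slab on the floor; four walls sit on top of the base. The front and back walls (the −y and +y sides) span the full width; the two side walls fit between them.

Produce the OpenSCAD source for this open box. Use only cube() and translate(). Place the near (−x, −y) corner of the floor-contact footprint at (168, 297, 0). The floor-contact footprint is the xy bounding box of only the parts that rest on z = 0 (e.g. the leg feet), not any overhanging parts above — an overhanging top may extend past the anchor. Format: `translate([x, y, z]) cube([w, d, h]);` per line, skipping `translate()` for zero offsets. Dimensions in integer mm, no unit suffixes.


translate([168, 297, 0]) cube([543, 502, 15]);
translate([168, 297, 15]) cube([543, 15, 191]);
translate([168, 784, 15]) cube([543, 15, 191]);
translate([168, 312, 15]) cube([15, 472, 191]);
translate([696, 312, 15]) cube([15, 472, 191]);


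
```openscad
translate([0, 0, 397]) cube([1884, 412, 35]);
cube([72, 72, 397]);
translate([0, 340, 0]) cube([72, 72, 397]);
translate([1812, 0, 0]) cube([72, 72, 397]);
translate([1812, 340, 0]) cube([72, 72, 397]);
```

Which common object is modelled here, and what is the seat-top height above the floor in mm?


A bench. The seat-top height is 432 mm.

A long slab on four corner posts — a bench. The slab sits at z = 397 with thickness 35, so the top is 397 + 35 = 432 mm.


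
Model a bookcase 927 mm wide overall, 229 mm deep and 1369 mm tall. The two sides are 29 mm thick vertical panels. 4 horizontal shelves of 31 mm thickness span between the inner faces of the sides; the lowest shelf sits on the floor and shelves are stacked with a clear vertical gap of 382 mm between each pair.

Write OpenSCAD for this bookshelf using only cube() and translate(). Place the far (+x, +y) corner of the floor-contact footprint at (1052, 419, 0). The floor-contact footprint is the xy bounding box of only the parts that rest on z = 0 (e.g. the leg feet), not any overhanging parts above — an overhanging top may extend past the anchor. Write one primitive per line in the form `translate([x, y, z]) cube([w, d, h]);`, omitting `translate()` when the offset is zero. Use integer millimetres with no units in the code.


translate([125, 190, 0]) cube([29, 229, 1369]);
translate([1023, 190, 0]) cube([29, 229, 1369]);
translate([154, 190, 0]) cube([869, 229, 31]);
translate([154, 190, 413]) cube([869, 229, 31]);
translate([154, 190, 826]) cube([869, 229, 31]);
translate([154, 190, 1239]) cube([869, 229, 31]);


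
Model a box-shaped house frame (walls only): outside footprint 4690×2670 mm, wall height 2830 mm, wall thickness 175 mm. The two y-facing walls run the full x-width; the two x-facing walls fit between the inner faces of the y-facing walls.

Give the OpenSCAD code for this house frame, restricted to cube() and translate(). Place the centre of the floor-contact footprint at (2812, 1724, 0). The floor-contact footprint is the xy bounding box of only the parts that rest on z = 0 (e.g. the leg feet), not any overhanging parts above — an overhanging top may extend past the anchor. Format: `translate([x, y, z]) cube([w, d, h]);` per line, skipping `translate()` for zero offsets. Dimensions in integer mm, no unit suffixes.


translate([467, 389, 0]) cube([4690, 175, 2830]);
translate([467, 2884, 0]) cube([4690, 175, 2830]);
translate([467, 564, 0]) cube([175, 2320, 2830]);
translate([4982, 564, 0]) cube([175, 2320, 2830]);


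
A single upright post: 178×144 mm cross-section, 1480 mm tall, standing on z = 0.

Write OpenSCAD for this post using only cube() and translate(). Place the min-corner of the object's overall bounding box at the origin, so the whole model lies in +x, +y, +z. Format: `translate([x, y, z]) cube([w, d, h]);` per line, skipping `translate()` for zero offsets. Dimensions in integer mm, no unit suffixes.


cube([178, 144, 1480]);


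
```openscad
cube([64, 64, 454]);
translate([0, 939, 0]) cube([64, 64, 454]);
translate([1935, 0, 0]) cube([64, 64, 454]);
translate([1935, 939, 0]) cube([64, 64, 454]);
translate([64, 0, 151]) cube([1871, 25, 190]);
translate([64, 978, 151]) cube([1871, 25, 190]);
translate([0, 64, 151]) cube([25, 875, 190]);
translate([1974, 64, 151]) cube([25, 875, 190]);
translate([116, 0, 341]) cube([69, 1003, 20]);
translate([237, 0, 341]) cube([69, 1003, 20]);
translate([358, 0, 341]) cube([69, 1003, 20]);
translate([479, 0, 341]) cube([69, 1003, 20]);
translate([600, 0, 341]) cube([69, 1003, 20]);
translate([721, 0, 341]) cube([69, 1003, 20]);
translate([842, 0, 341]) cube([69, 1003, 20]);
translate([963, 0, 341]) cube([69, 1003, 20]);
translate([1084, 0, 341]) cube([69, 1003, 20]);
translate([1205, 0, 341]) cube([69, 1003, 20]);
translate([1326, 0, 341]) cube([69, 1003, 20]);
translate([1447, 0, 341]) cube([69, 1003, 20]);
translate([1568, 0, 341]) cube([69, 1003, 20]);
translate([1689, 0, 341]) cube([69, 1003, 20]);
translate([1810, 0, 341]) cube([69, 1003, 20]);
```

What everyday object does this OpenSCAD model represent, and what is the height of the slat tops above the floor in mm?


A bed frame. The slat-top height is 361 mm.

Four posts, four rails, and a row of slats — a bed frame. Slats sit on the rails at z = 151 + 190 = 341; with slat thickness 20, the top is 361 mm.


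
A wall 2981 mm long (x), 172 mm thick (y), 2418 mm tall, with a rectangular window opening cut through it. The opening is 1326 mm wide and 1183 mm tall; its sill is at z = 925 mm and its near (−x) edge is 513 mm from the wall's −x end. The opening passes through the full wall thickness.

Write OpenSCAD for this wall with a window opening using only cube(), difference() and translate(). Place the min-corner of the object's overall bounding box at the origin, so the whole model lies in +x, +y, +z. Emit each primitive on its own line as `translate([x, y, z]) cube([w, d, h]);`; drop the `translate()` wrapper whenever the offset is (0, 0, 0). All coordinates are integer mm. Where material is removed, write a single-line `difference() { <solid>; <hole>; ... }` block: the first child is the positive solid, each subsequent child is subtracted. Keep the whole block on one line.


difference() { cube([2981, 172, 2418]); translate([513, 0, 925]) cube([1326, 172, 1183]); }


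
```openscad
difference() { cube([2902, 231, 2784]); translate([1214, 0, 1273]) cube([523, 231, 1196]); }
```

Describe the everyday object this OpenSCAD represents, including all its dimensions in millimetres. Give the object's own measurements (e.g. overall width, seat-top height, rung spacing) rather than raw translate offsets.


A wall 2902 mm long (x), 231 mm thick (y), 2784 mm tall, with a rectangular window opening cut through it. The opening is 523 mm wide and 1196 mm tall; its sill is at z = 1273 mm and its near (−x) edge is 1214 mm from the wall's −x end. The opening passes through the full wall thickness.


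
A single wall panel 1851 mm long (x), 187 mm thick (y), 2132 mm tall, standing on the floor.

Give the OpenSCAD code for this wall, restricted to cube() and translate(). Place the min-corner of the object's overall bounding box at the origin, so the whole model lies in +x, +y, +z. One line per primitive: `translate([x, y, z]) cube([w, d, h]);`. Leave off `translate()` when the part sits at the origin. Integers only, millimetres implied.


cube([1851, 187, 2132]);


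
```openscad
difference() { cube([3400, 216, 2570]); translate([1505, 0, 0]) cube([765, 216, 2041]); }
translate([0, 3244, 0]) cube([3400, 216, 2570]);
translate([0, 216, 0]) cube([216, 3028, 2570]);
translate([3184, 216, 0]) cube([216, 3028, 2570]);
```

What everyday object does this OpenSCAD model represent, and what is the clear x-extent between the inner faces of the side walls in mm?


A single room. The interior width is 2968 mm.

Four walls enclosing a rectangle with a door in the front wall — a room. Outside width 3400 minus two 216 mm walls gives 2968 mm.


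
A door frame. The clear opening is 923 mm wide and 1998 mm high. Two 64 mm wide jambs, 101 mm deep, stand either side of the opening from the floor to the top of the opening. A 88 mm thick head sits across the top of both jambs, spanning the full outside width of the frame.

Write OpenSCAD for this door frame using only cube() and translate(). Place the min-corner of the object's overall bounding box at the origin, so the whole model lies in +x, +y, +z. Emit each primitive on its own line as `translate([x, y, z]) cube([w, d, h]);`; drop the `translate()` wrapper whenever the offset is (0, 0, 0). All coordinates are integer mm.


cube([64, 101, 1998]);
translate([987, 0, 0]) cube([64, 101, 1998]);
translate([0, 0, 1998]) cube([1051, 101, 88]);


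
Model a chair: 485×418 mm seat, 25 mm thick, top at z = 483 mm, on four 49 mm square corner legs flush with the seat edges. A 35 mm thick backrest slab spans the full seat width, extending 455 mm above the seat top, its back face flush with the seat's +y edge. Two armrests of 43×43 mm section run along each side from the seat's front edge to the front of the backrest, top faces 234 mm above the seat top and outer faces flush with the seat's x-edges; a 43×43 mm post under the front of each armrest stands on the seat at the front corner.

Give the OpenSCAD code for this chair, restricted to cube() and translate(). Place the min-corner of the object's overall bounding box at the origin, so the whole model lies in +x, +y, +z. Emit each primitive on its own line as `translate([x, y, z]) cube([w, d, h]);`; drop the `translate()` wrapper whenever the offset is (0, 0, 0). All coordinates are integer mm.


translate([0, 0, 458]) cube([485, 418, 25]);
cube([49, 49, 458]);
translate([436, 0, 0]) cube([49, 49, 458]);
translate([0, 369, 0]) cube([49, 49, 458]);
translate([436, 369, 0]) cube([49, 49, 458]);
translate([0, 383, 483]) cube([485, 35, 455]);
translate([0, 0, 674]) cube([43, 383, 43]);
translate([442, 0, 674]) cube([43, 383, 43]);
translate([0, 0, 483]) cube([43, 43, 191]);
translate([442, 0, 483]) cube([43, 43, 191]);


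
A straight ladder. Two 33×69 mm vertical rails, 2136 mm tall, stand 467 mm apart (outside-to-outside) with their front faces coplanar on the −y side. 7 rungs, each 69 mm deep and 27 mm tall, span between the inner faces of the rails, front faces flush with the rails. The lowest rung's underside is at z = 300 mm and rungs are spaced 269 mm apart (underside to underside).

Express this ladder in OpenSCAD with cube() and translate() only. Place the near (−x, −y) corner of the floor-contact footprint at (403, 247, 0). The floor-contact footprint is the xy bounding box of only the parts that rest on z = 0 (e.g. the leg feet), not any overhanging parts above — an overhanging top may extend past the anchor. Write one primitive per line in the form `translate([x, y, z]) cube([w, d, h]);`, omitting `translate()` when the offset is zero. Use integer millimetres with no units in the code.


translate([403, 247, 0]) cube([33, 69, 2136]);
translate([837, 247, 0]) cube([33, 69, 2136]);
translate([436, 247, 300]) cube([401, 69, 27]);
translate([436, 247, 569]) cube([401, 69, 27]);
translate([436, 247, 838]) cube([401, 69, 27]);
translate([436, 247, 1107]) cube([401, 69, 27]);
translate([436, 247, 1376]) cube([401, 69, 27]);
translate([436, 247, 1645]) cube([401, 69, 27]);
translate([436, 247, 1914]) cube([401, 69, 27]);


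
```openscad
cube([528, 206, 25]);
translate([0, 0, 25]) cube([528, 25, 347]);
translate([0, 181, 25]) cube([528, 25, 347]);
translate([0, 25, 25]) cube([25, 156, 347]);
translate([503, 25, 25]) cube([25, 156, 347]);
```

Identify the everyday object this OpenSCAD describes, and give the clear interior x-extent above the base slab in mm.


An open box. The internal width is 478 mm.

A 528×206 base slab with four walls standing on it — an open box. The base is 528 mm wide and the walls are 25 mm thick, so the internal width is 528 − 2 × 25 = 478 mm.


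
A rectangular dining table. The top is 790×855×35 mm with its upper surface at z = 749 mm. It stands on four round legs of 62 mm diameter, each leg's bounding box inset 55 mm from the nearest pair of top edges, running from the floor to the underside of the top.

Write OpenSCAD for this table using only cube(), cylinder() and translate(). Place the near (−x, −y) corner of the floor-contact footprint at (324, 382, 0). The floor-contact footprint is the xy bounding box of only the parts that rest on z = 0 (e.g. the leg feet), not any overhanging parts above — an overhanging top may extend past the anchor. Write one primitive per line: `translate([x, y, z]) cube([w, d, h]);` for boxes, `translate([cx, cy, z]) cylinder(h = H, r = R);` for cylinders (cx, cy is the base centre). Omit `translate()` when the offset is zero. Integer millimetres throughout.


translate([269, 327, 714]) cube([790, 855, 35]);
translate([355, 413, 0]) cylinder(h = 714, r = 31);
translate([973, 413, 0]) cylinder(h = 714, r = 31);
translate([355, 1096, 0]) cylinder(h = 714, r = 31);
translate([973, 1096, 0]) cylinder(h = 714, r = 31);


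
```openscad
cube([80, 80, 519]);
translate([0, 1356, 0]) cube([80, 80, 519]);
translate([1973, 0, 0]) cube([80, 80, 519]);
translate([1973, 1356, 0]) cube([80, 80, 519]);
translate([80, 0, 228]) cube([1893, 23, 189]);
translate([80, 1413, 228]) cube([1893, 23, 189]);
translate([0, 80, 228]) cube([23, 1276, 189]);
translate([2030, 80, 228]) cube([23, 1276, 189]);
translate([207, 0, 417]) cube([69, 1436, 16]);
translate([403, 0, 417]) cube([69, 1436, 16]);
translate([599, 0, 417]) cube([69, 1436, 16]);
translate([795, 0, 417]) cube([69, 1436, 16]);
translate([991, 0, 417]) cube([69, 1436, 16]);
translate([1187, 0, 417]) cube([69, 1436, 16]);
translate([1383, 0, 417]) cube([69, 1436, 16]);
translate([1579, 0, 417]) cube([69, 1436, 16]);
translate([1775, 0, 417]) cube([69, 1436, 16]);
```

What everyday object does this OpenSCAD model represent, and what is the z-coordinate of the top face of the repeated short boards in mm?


A bed frame. The slat-top height is 433 mm.

Four posts, four rails, and a row of slats — a bed frame. Slats sit on the rails at z = 228 + 189 = 417; with slat thickness 16, the top is 433 mm.


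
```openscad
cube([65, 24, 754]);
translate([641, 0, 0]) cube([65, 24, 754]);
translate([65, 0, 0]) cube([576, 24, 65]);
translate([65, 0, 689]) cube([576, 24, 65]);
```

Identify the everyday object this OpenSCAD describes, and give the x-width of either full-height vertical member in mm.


A picture frame. The border width is 65 mm.

Four thin pieces enclosing a rectangular opening — a picture frame. The two full-height stiles are 754 mm tall; the top rail sits at z = 689 and is 65 mm tall, so the border above the opening is 754 − 689 = 65 mm, matching the stile x-width.


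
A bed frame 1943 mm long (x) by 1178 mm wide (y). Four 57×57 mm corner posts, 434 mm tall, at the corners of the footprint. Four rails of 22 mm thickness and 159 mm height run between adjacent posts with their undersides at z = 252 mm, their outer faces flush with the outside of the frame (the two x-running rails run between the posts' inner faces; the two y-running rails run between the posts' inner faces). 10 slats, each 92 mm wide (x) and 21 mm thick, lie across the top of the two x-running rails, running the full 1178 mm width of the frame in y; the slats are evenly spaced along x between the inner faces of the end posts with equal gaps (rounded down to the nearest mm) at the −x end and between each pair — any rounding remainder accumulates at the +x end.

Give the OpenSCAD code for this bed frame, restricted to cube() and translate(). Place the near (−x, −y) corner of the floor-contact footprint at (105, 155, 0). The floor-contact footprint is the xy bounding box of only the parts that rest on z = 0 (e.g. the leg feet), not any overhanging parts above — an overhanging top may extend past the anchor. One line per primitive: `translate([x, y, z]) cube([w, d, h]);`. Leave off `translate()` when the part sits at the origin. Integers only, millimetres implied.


translate([105, 155, 0]) cube([57, 57, 434]);
translate([105, 1276, 0]) cube([57, 57, 434]);
translate([1991, 155, 0]) cube([57, 57, 434]);
translate([1991, 1276, 0]) cube([57, 57, 434]);
translate([162, 155, 252]) cube([1829, 22, 159]);
translate([162, 1311, 252]) cube([1829, 22, 159]);
translate([105, 212, 252]) cube([22, 1064, 159]);
translate([2026, 212, 252]) cube([22, 1064, 159]);
translate([244, 155, 411]) cube([92, 1178, 21]);
translate([418, 155, 411]) cube([92, 1178, 21]);
translate([592, 155, 411]) cube([92, 1178, 21]);
translate([766, 155, 411]) cube([92, 1178, 21]);
translate([940, 155, 411]) cube([92, 1178, 21]);
translate([1114, 155, 411]) cube([92, 1178, 21]);
translate([1288, 155, 411]) cube([92, 1178, 21]);
translate([1462, 155, 411]) cube([92, 1178, 21]);
translate([1636, 155, 411]) cube([92, 1178, 21]);
translate([1810, 155, 411]) cube([92, 1178, 21]);


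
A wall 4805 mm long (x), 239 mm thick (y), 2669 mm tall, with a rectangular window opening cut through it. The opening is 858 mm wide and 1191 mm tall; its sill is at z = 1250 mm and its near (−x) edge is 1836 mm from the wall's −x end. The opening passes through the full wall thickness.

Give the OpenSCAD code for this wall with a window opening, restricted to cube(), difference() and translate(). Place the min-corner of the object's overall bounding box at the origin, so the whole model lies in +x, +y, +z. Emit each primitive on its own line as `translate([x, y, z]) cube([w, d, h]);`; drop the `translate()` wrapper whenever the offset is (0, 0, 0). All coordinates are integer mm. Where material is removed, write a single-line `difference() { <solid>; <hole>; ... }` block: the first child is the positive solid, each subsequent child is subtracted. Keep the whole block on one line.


difference() { cube([4805, 239, 2669]); translate([1836, 0, 1250]) cube([858, 239, 1191]); }


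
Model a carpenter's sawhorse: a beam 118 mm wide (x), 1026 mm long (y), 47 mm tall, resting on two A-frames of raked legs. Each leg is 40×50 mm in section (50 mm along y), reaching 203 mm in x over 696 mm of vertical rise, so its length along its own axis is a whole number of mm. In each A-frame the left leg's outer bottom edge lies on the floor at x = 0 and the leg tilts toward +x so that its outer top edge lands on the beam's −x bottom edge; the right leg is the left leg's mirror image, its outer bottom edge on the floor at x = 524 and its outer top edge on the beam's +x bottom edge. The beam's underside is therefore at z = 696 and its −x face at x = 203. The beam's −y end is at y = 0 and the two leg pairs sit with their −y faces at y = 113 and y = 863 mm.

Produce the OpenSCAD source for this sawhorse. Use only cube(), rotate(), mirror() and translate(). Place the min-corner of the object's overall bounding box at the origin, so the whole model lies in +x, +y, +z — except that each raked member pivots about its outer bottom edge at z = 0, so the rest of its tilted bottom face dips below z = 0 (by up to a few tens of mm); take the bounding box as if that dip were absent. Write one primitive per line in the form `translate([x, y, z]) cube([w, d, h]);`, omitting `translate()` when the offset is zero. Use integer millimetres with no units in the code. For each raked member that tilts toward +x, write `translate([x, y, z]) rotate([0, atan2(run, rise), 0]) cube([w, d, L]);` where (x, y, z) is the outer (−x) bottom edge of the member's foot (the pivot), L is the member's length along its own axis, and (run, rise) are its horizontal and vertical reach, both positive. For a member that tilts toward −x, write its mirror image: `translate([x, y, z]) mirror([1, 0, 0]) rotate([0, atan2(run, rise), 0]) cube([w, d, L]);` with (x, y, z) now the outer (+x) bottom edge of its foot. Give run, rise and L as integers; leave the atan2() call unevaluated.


translate([203, 0, 696]) cube([118, 1026, 47]);
translate([0, 113, 0]) rotate([0, atan2(203, 696), 0]) cube([40, 50, 725]);
translate([524, 113, 0]) mirror([1, 0, 0]) rotate([0, atan2(203, 696), 0]) cube([40, 50, 725]);
translate([0, 863, 0]) rotate([0, atan2(203, 696), 0]) cube([40, 50, 725]);
translate([524, 863, 0]) mirror([1, 0, 0]) rotate([0, atan2(203, 696), 0]) cube([40, 50, 725]);


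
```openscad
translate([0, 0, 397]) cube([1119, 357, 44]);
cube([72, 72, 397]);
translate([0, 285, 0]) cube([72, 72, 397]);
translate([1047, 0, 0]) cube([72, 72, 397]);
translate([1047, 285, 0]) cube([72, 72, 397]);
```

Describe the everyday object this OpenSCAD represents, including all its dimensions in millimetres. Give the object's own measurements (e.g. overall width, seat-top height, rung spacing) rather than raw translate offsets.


A long wooden bench with a 1119 mm (x) × 357 mm (y) seat, 44 mm thick, its top surface 441 mm above the floor. Four 72 mm square legs at the seat corners, flush with the edges, run from z = 0 to the seat underside.


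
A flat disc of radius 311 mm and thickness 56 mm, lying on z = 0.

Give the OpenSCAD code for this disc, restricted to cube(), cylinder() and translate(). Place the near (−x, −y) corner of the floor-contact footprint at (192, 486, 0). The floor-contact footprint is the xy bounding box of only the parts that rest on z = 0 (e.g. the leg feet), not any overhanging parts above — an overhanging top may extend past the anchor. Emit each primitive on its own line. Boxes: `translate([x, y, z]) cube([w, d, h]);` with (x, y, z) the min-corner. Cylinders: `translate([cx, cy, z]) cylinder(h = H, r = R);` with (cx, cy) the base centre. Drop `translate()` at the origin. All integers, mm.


translate([503, 797, 0]) cylinder(h = 56, r = 311);


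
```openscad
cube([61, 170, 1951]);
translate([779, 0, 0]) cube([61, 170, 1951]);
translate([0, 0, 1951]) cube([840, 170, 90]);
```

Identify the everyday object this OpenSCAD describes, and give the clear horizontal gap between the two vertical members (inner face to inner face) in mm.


A door frame. The clear opening width is 718 mm.

Two 1951 mm tall posts with a header on top — a door frame. The left jamb is 61 mm wide at x = 0; the right jamb starts at x = 779. The clear opening is 779 − 61 = 718 mm.


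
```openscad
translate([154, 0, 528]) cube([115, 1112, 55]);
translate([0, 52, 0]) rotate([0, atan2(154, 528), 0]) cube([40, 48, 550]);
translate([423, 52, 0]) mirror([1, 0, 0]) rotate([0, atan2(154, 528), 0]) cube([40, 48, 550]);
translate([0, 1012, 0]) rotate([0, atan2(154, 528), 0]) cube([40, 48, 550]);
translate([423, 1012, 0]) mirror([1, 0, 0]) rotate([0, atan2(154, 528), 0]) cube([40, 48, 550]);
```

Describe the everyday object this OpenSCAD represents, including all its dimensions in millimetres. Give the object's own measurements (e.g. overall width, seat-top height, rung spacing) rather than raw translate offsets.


A sawhorse. A 115×1112×55 mm beam (x, y, z) sits on two A-frame leg pairs. Each pair is two raked legs of 40×48 mm section (48 mm along y) splaying symmetrically in x. Each leg rises 528 mm vertically over 154 mm of horizontal reach and is 550 mm long along its own axis. Every leg's outer bottom edge rests on the floor and its outer top edge meets a bottom edge of the beam — the left legs (tilting toward +x) meet the beam's −x bottom edge, the right legs (their mirror images, tilting toward −x) meet its +x bottom edge — so the leg tops tuck under the beam, the beam's underside is 528 mm above the floor, and the feet are 423 mm apart outside-to-outside with the beam centred between them. The two leg pairs are set in 52 mm from either end of the beam.


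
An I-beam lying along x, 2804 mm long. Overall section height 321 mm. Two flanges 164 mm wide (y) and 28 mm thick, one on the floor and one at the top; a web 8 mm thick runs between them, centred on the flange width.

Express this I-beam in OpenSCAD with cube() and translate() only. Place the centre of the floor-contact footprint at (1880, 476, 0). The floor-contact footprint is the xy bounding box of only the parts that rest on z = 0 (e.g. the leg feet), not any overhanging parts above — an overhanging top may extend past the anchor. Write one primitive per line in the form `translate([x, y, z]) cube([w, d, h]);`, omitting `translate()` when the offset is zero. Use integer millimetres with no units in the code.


translate([478, 394, 0]) cube([2804, 164, 28]);
translate([478, 472, 28]) cube([2804, 8, 265]);
translate([478, 394, 293]) cube([2804, 164, 28]);


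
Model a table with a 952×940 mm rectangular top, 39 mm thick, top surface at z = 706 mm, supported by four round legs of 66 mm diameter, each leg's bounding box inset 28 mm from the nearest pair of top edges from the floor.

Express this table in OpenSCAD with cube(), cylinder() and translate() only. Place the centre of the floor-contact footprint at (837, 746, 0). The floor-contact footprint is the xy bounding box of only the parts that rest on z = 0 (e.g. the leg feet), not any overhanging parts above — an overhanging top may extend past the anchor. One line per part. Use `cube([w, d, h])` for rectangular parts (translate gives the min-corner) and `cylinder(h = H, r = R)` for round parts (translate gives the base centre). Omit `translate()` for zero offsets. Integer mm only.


translate([361, 276, 667]) cube([952, 940, 39]);
translate([422, 337, 0]) cylinder(h = 667, r = 33);
translate([1252, 337, 0]) cylinder(h = 667, r = 33);
translate([422, 1155, 0]) cylinder(h = 667, r = 33);
translate([1252, 1155, 0]) cylinder(h = 667, r = 33);


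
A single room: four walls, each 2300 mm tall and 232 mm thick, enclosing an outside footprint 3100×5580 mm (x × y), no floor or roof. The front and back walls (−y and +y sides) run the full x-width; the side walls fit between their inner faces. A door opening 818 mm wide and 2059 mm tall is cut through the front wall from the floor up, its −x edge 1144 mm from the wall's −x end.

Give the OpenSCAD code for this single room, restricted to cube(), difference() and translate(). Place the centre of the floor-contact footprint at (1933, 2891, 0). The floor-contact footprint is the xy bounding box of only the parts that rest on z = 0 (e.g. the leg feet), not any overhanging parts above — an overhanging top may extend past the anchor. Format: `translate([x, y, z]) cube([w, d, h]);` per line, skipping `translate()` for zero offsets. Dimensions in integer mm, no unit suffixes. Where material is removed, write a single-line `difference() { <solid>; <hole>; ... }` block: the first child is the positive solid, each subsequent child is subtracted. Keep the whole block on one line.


difference() { translate([383, 101, 0]) cube([3100, 232, 2300]); translate([1527, 101, 0]) cube([818, 232, 2059]); }
translate([383, 5449, 0]) cube([3100, 232, 2300]);
translate([383, 333, 0]) cube([232, 5116, 2300]);
translate([3251, 333, 0]) cube([232, 5116, 2300]);


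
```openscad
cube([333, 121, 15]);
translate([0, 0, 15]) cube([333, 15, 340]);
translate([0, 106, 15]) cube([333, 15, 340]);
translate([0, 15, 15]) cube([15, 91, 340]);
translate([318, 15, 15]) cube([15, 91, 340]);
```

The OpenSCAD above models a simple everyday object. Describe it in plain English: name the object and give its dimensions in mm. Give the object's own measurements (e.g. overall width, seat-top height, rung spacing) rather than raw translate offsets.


An open-topped rectangular box: outside dimensions 333×121×355 mm, with a uniform wall and base thickness of 15 mm. The base is a full 333×121 slab on the floor; four walls sit on top of the base. The front and back walls (the −y and +y sides) span the full width; the two side walls fit between them.


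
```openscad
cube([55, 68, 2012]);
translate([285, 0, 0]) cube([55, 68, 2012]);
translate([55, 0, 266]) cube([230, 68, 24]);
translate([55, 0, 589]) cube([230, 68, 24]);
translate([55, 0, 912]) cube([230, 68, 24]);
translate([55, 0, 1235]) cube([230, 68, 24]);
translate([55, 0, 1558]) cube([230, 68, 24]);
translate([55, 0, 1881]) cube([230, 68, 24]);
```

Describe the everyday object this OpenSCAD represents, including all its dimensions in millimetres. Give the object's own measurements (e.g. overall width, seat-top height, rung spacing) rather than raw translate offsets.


A straight ladder. Two 55×68 mm vertical rails, 2012 mm tall, stand 340 mm apart (outside-to-outside) with their front faces coplanar on the −y side. 6 rungs, each 68 mm deep and 24 mm tall, span between the inner faces of the rails, front faces flush with the rails. The lowest rung's underside is at z = 266 mm and rungs are spaced 323 mm apart (underside to underside).


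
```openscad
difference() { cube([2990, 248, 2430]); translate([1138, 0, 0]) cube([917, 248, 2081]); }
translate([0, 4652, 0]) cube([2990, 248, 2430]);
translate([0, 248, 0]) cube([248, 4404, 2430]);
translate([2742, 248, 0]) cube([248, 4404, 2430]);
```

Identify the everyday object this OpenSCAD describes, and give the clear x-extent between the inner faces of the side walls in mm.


A single room. The interior width is 2494 mm.

Four walls enclosing a rectangle with a door in the front wall — a room. Outside width 2990 minus two 248 mm walls gives 2494 mm.


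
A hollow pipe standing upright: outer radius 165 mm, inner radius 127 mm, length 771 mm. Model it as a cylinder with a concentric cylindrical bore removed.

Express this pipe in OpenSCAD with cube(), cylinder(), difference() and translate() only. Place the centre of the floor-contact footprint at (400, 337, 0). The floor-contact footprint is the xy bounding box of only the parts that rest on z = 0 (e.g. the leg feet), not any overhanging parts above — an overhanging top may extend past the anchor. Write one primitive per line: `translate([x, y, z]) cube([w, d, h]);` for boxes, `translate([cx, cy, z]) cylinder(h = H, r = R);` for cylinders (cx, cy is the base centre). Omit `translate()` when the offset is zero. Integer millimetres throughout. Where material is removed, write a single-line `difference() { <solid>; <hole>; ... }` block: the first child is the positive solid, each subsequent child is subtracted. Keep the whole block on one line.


difference() { translate([400, 337, 0]) cylinder(h = 771, r = 165); translate([400, 337, 0]) cylinder(h = 771, r = 127); }


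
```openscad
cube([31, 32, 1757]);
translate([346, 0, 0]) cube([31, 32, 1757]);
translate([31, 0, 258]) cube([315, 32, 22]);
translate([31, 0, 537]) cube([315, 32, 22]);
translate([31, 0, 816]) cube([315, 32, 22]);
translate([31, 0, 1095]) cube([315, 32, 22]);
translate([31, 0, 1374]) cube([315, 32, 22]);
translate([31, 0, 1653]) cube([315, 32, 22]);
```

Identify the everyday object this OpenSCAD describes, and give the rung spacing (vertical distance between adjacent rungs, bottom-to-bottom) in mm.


A ladder. The rung spacing is 279 mm.

Two tall 31×32 posts with 6 short bars between them — a ladder. Adjacent rungs sit at z = 258 and z = 537, so the spacing is 537 − 258 = 279 mm.


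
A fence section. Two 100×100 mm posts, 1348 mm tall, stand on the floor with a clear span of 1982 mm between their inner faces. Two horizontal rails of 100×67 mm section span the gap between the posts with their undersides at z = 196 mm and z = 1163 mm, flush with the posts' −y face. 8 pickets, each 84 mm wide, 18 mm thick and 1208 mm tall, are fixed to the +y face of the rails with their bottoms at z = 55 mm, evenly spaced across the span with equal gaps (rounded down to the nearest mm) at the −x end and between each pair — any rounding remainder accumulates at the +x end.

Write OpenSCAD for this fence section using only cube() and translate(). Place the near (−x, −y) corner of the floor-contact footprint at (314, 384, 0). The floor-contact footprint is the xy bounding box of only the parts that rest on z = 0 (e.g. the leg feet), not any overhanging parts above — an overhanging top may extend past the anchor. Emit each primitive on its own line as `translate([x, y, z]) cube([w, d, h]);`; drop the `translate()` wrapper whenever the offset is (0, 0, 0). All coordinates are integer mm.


translate([314, 384, 0]) cube([100, 100, 1348]);
translate([2396, 384, 0]) cube([100, 100, 1348]);
translate([414, 384, 196]) cube([1982, 100, 67]);
translate([414, 384, 1163]) cube([1982, 100, 67]);
translate([559, 484, 55]) cube([84, 18, 1208]);
translate([788, 484, 55]) cube([84, 18, 1208]);
translate([1017, 484, 55]) cube([84, 18, 1208]);
translate([1246, 484, 55]) cube([84, 18, 1208]);
translate([1475, 484, 55]) cube([84, 18, 1208]);
translate([1704, 484, 55]) cube([84, 18, 1208]);
translate([1933, 484, 55]) cube([84, 18, 1208]);
translate([2162, 484, 55]) cube([84, 18, 1208]);


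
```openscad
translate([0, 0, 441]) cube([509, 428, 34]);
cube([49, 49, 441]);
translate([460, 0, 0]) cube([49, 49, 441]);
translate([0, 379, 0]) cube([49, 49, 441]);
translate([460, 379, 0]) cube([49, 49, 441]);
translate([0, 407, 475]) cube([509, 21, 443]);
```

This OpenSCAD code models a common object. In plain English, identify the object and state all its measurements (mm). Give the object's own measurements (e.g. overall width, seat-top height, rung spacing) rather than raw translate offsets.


A chair. The seat is a 509×428×34 mm slab with its top at z = 475 mm, on four 49×49 mm corner legs (flush with the seat edges, standing on z = 0). A flat backrest 21 mm thick, 443 mm tall, spans the full seat width and rises from the seat top along its +y edge, rear face flush with the rear of the seat.
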